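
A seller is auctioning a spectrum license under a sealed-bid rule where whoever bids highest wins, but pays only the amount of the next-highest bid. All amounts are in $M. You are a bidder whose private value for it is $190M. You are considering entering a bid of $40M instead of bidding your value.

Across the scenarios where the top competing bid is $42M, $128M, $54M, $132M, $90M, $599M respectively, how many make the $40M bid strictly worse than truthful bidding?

The deviation hurts exactly when the highest competing bid lies strictly between $40M and $190M — underbidding then forfeits a profitable win.
$42M: inside the interval → strictly worse (loss $148M).
$128M: inside the interval → strictly worse (loss $62M).
$54M: inside the interval → strictly worse (loss $136M).
$132M: inside the interval → strictly worse (loss $58M).
$90M: inside the interval → strictly worse (loss $100M).
$599M: above both → same outcome either way.
Count: 5.

5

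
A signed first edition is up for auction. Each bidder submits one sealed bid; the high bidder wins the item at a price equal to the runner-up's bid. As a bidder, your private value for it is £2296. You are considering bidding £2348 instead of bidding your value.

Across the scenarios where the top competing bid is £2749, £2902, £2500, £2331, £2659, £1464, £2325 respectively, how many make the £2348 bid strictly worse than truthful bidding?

2

The deviation hurts exactly when the highest competing bid lies strictly between £2296 and £2348 — overbidding then wins at a price above your value.
£2749: above both → same outcome either way.
£2902: above both → same outcome either way.
£2500: above both → same outcome either way.
£2331: inside the interval → strictly worse (loss £35).
£2659: above both → same outcome either way.
£1464: below both → same outcome either way.
£2325: inside the interval → strictly worse (loss £29).
Count: 2.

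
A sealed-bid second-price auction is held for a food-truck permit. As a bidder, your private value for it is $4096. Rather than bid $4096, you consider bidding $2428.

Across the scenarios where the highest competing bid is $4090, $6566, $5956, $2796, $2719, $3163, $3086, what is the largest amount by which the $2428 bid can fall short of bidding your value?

$1377

$4090: truthful gives $6, deviation gives $0 → loss $6.
$6566: same outcome either way → loss $0.
$5956: same outcome either way → loss $0.
$2796: truthful gives $1300, deviation gives $0 → loss $1300.
$2719: truthful gives $1377, deviation gives $0 → loss $1377.
$3163: truthful gives $933, deviation gives $0 → loss $933.
$3086: truthful gives $1010, deviation gives $0 → loss $1010.
Maximum loss: $1377.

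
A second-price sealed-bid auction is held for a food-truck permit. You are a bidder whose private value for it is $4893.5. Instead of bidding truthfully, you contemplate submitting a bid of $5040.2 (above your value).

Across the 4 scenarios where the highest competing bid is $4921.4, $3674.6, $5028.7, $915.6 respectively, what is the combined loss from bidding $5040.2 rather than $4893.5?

The deviation costs you only when the competing bid falls strictly between $4893.5 and $5040.2; elsewhere both bids give the same outcome.
$4921.4: truthful payoff $0, deviation payoff −$27.9 → loss $27.9.
$3674.6: outcomes coincide → loss $0.
$5028.7: truthful payoff $0, deviation payoff −$135.2 → loss $135.2.
$915.6: outcomes coincide → loss $0.
Total loss = $27.9 + $135.2 = $163.1.

$163.1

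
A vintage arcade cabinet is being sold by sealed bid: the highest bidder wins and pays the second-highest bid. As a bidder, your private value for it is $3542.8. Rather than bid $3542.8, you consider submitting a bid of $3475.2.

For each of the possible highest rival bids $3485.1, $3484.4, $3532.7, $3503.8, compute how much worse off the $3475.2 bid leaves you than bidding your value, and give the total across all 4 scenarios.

The deviation costs you only when the competing bid falls strictly between $3475.2 and $3542.8; elsewhere both bids give the same outcome.
$3485.1: truthful payoff $57.7, deviation payoff $0 → loss $57.7.
$3484.4: truthful payoff $58.4, deviation payoff $0 → loss $58.4.
$3532.7: truthful payoff $10.1, deviation payoff $0 → loss $10.1.
$3503.8: truthful payoff $39, deviation payoff $0 → loss $39.
Total loss = $57.7 + $58.4 + $10.1 + $39 = $165.2.
Because the price is fixed by the runner-up's bid, deviating from your value can only change a good outcome into a bad one — never the reverse.

$165.2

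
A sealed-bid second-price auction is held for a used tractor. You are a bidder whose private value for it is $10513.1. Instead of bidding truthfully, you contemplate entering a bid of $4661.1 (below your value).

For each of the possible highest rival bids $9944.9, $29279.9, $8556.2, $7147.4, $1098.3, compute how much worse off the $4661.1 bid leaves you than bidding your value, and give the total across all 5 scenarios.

$5890.8

The deviation costs you only when the competing bid falls strictly between $4661.1 and $10513.1; elsewhere both bids give the same outcome.
$9944.9: truthful payoff $568.2, deviation payoff $0 → loss $568.2.
$29279.9: outcomes coincide → loss $0.
$8556.2: truthful payoff $1956.9, deviation payoff $0 → loss $1956.9.
$7147.4: truthful payoff $3365.7, deviation payoff $0 → loss $3365.7.
$1098.3: outcomes coincide → loss $0.
Total loss = $568.2 + $1956.9 + $3365.7 = $5890.8.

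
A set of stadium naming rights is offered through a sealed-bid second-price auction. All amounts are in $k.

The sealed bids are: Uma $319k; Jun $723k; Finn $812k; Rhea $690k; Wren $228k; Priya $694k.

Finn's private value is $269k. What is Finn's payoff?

Highest bid: Finn at $812k, so Finn wins.
Second-highest bid: Jun at $723k — that is the price the winner pays.
Finn's payoff = value − price = $269k − $723k = −$454k.

−$454k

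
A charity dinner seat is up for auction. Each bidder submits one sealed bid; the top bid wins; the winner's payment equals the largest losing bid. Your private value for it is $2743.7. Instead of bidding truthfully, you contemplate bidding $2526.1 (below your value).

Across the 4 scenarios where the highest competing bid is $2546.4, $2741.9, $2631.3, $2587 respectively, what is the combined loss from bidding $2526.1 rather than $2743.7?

$468.2

The deviation costs you only when the competing bid falls strictly between $2526.1 and $2743.7; elsewhere both bids give the same outcome.
$2546.4: truthful payoff $197.3, deviation payoff $0 → loss $197.3.
$2741.9: truthful payoff $1.8, deviation payoff $0 → loss $1.8.
$2631.3: truthful payoff $112.4, deviation payoff $0 → loss $112.4.
$2587: truthful payoff $156.7, deviation payoff $0 → loss $156.7.
Total loss = $197.3 + $1.8 + $112.4 + $156.7 = $468.2.
Truthful bidding weakly dominates here: raising your bid can only win items priced above your value, and lowering it can only forfeit items priced below.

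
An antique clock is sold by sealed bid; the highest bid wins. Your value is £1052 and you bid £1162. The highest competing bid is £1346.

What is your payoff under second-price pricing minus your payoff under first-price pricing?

Your bid £1162 is below £1346, so you lose under either rule.
Payoff is £0 in both cases; difference = £0.

£0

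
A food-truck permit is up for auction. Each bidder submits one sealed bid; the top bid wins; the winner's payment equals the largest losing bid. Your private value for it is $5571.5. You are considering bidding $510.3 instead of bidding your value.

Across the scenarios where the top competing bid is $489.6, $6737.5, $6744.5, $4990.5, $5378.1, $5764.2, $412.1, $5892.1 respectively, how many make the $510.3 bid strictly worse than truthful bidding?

2

The deviation hurts exactly when the highest competing bid lies strictly between $510.3 and $5571.5 — underbidding then forfeits a profitable win.
$489.6: below both → same outcome either way.
$6737.5: above both → same outcome either way.
$6744.5: above both → same outcome either way.
$4990.5: inside the interval → strictly worse (loss $581).
$5378.1: inside the interval → strictly worse (loss $193.4).
$5764.2: above both → same outcome either way.
$412.1: below both → same outcome either way.
$5892.1: above both → same outcome either way.
Count: 2.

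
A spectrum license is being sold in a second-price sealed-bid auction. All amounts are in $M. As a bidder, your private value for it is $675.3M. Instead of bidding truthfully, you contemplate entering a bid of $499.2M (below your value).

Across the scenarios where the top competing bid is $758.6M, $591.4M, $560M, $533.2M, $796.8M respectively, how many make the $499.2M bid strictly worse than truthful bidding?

The deviation hurts exactly when the highest competing bid lies strictly between $499.2M and $675.3M — underbidding then forfeits a profitable win.
$758.6M: above both → same outcome either way.
$591.4M: inside the interval → strictly worse (loss $83.9M).
$560M: inside the interval → strictly worse (loss $115.3M).
$533.2M: inside the interval → strictly worse (loss $142.1M).
$796.8M: above both → same outcome either way.
Count: 3.

3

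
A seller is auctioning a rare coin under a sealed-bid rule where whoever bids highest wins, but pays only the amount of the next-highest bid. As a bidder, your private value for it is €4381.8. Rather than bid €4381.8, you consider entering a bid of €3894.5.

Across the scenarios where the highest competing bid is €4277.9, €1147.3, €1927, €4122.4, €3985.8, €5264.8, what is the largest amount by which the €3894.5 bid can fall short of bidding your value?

€4277.9: truthful gives €103.9, deviation gives €0 → loss €103.9.
€1147.3: same outcome either way → loss €0.
€1927: same outcome either way → loss €0.
€4122.4: truthful gives €259.4, deviation gives €0 → loss €259.4.
€3985.8: truthful gives €396, deviation gives €0 → loss €396.
€5264.8: same outcome either way → loss €0.
Maximum loss: €396.

€396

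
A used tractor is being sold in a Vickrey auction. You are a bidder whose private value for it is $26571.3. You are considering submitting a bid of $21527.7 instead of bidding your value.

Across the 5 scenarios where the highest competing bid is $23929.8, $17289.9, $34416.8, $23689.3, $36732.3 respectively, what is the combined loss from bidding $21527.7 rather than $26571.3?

The deviation costs you only when the competing bid falls strictly between $21527.7 and $26571.3; elsewhere both bids give the same outcome.
$23929.8: truthful payoff $2641.5, deviation payoff $0 → loss $2641.5.
$17289.9: outcomes coincide → loss $0.
$34416.8: outcomes coincide → loss $0.
$23689.3: truthful payoff $2882, deviation payoff $0 → loss $2882.
$36732.3: outcomes coincide → loss $0.
Total loss = $2641.5 + $2882 = $5523.5.

$5523.5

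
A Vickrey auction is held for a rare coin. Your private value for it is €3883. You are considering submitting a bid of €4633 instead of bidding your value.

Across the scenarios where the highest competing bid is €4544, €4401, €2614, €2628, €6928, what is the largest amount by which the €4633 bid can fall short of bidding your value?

€4544: truthful gives €0, deviation gives −€661 → loss €661.
€4401: truthful gives €0, deviation gives −€518 → loss €518.
€2614: same outcome either way → loss €0.
€2628: same outcome either way → loss €0.
€6928: same outcome either way → loss €0.
Maximum loss: €661.

€661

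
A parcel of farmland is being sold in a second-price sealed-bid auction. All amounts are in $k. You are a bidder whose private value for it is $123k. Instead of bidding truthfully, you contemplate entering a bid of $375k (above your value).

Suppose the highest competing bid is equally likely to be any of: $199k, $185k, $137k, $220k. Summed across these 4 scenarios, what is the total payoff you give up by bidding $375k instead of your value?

The deviation costs you only when the competing bid falls strictly between $123k and $375k; elsewhere both bids give the same outcome.
$199k: truthful payoff $0k, deviation payoff −$76k → loss $76k.
$185k: truthful payoff $0k, deviation payoff −$62k → loss $62k.
$137k: truthful payoff $0k, deviation payoff −$14k → loss $14k.
$220k: truthful payoff $0k, deviation payoff −$97k → loss $97k.
Total loss = $76k + $62k + $14k + $97k = $249k.

$249k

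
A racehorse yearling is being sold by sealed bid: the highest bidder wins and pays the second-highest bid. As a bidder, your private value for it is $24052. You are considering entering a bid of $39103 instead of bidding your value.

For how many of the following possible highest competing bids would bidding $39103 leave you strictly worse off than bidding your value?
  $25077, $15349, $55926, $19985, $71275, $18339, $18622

The deviation hurts exactly when the highest competing bid lies strictly between $24052 and $39103 — overbidding then wins at a price above your value.
$25077: inside the interval → strictly worse (loss $1025).
$15349: below both → same outcome either way.
$55926: above both → same outcome either way.
$19985: below both → same outcome either way.
$71275: above both → same outcome either way.
$18339: below both → same outcome either way.
$18622: below both → same outcome either way.
Count: 1.

1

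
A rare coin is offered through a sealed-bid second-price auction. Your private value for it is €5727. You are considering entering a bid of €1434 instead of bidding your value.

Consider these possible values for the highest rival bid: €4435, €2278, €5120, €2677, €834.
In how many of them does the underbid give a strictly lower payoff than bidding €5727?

The deviation hurts exactly when the highest competing bid lies strictly between €1434 and €5727 — underbidding then forfeits a profitable win.
€4435: inside the interval → strictly worse (loss €1292).
€2278: inside the interval → strictly worse (loss €3449).
€5120: inside the interval → strictly worse (loss €607).
€2677: inside the interval → strictly worse (loss €3050).
€834: below both → same outcome either way.
Count: 4.

4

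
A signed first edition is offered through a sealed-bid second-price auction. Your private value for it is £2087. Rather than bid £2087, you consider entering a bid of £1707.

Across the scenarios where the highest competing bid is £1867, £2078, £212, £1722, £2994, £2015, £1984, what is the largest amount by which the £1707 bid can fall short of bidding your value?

£365

£1867: truthful gives £220, deviation gives £0 → loss £220.
£2078: truthful gives £9, deviation gives £0 → loss £9.
£212: same outcome either way → loss £0.
£1722: truthful gives £365, deviation gives £0 → loss £365.
£2994: same outcome either way → loss £0.
£2015: truthful gives £72, deviation gives £0 → loss £72.
£1984: truthful gives £103, deviation gives £0 → loss £103.
Maximum loss: £365.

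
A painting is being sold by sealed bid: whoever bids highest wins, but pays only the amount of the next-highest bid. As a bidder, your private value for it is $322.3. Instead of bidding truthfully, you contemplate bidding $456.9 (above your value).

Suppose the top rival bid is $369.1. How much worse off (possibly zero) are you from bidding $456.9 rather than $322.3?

Bidding your value $322.3: you lose (since $322.3 < $369.1). Payoff $0.
Bidding $456.9: you win and pay $369.1. Payoff $322.3 − $369.1 = −$46.8.
The competing bid $369.1 lies between your value and your inflated bid, so overbidding wins an item priced above your value.
Loss from deviating = $0 − (−$46.8) = $46.8.

$46.8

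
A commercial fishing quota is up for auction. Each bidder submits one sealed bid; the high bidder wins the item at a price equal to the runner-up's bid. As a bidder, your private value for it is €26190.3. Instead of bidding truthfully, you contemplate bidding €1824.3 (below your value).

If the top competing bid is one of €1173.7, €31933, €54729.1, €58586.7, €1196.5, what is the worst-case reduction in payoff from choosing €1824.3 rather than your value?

€0

€1173.7: same outcome either way → loss €0.
€31933: same outcome either way → loss €0.
€54729.1: same outcome either way → loss €0.
€58586.7: same outcome either way → loss €0.
€1196.5: same outcome either way → loss €0.
Maximum loss: €0.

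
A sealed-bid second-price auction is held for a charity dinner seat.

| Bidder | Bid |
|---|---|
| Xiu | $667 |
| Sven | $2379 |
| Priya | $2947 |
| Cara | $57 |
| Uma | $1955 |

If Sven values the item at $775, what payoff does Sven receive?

Highest bid: Priya at $2947, so Priya wins.
Second-highest bid: Sven at $2379 — that is the price the winner pays.
Sven did not win, so Sven pays nothing and receives nothing: payoff $0.

$0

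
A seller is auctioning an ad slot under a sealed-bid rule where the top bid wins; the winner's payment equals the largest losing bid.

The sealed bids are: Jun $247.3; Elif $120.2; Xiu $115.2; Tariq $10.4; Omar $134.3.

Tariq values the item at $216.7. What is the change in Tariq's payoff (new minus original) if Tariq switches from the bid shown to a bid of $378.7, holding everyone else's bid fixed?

The highest bid among the other bidders is $247.3; Tariq's bid doesn't change that.
Original bid $10.4: Tariq is not highest (top rival bid is $247.3); payoff $0.
Alternative bid $378.7: Tariq is highest, pays the top rival bid $247.3; payoff $216.7 − $247.3 = −$30.6.
Change in payoff = −$30.6 − ($0) = −$30.6.

−$30.6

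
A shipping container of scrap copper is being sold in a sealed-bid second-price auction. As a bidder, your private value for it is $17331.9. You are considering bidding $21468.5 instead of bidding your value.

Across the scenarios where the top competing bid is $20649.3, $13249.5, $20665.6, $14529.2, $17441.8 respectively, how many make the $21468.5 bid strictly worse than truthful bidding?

The deviation hurts exactly when the highest competing bid lies strictly between $17331.9 and $21468.5 — overbidding then wins at a price above your value.
$20649.3: inside the interval → strictly worse (loss $3317.4).
$13249.5: below both → same outcome either way.
$20665.6: inside the interval → strictly worse (loss $3333.7).
$14529.2: below both → same outcome either way.
$17441.8: inside the interval → strictly worse (loss $109.9).
Count: 3.

3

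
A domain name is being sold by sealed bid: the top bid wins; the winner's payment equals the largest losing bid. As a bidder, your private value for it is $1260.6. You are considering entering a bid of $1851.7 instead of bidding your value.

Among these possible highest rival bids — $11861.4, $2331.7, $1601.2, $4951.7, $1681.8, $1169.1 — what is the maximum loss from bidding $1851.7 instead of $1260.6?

$11861.4: same outcome either way → loss $0.
$2331.7: same outcome either way → loss $0.
$1601.2: truthful gives $0, deviation gives −$340.6 → loss $340.6.
$4951.7: same outcome either way → loss $0.
$1681.8: truthful gives $0, deviation gives −$421.2 → loss $421.2.
$1169.1: same outcome either way → loss $0.
Maximum loss: $421.2.

$421.2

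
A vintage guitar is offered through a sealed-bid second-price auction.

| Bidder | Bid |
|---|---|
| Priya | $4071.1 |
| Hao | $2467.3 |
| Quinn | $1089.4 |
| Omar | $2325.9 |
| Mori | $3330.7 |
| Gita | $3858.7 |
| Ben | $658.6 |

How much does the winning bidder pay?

$3858.7

Highest bid: Priya at $4071.1, so Priya wins.
Second-highest bid: Gita at $3858.7 — that is the price the winner pays.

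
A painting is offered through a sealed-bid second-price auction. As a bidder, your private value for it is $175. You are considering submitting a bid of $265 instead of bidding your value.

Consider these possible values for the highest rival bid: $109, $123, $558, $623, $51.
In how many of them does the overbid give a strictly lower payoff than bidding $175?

0

The deviation hurts exactly when the highest competing bid lies strictly between $175 and $265 — overbidding then wins at a price above your value.
$109: below both → same outcome either way.
$123: below both → same outcome either way.
$558: above both → same outcome either way.
$623: above both → same outcome either way.
$51: below both → same outcome either way.
Count: 0.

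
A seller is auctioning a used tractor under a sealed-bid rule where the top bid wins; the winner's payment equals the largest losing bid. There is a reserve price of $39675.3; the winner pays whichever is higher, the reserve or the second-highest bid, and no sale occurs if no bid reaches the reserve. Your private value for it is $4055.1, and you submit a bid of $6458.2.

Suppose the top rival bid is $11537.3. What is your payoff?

$0

Your bid $6458.2 is below the highest competing bid $11537.3, so you lose. Payoff $0.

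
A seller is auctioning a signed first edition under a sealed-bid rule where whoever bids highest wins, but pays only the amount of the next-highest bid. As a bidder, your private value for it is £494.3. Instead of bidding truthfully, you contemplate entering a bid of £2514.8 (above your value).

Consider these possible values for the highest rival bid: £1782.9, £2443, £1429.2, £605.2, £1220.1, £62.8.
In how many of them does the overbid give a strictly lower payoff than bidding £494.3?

The deviation hurts exactly when the highest competing bid lies strictly between £494.3 and £2514.8 — overbidding then wins at a price above your value.
£1782.9: inside the interval → strictly worse (loss £1288.6).
£2443: inside the interval → strictly worse (loss £1948.7).
£1429.2: inside the interval → strictly worse (loss £934.9).
£605.2: inside the interval → strictly worse (loss £110.9).
£1220.1: inside the interval → strictly worse (loss £725.8).
£62.8: below both → same outcome either way.
Count: 5.

5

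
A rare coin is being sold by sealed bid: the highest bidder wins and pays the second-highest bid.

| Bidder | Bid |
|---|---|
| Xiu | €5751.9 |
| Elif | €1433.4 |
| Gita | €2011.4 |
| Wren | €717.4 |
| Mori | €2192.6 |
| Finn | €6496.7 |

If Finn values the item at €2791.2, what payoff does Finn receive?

−€2960.7

Highest bid: Finn at €6496.7, so Finn wins.
Second-highest bid: Xiu at €5751.9 — that is the price the winner pays.
Finn's payoff = value − price = €2791.2 − €5751.9 = −€2960.7.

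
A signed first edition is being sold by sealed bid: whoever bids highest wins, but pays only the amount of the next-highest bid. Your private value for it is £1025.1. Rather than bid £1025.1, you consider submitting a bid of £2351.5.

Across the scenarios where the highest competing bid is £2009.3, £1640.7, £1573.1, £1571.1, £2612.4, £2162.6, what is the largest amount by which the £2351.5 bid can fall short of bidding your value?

£2009.3: truthful gives £0, deviation gives −£984.2 → loss £984.2.
£1640.7: truthful gives £0, deviation gives −£615.6 → loss £615.6.
£1573.1: truthful gives £0, deviation gives −£548 → loss £548.
£1571.1: truthful gives £0, deviation gives −£546 → loss £546.
£2612.4: same outcome either way → loss £0.
£2162.6: truthful gives £0, deviation gives −£1137.5 → loss £1137.5.
Maximum loss: £1137.5.

£1137.5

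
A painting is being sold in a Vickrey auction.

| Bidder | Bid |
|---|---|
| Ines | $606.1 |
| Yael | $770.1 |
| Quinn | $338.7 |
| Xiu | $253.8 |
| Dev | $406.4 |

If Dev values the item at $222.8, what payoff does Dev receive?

Highest bid: Yael at $770.1, so Yael wins.
Second-highest bid: Ines at $606.1 — that is the price the winner pays.
Dev did not win, so Dev pays nothing and receives nothing: payoff $0.

$0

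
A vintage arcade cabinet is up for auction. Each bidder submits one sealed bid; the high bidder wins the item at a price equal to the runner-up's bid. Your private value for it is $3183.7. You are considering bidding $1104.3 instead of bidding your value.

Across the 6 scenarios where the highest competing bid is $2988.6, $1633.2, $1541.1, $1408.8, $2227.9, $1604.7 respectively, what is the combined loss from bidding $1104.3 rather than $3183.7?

The deviation costs you only when the competing bid falls strictly between $1104.3 and $3183.7; elsewhere both bids give the same outcome.
$2988.6: truthful payoff $195.1, deviation payoff $0 → loss $195.1.
$1633.2: truthful payoff $1550.5, deviation payoff $0 → loss $1550.5.
$1541.1: truthful payoff $1642.6, deviation payoff $0 → loss $1642.6.
$1408.8: truthful payoff $1774.9, deviation payoff $0 → loss $1774.9.
$2227.9: truthful payoff $955.8, deviation payoff $0 → loss $955.8.
$1604.7: truthful payoff $1579, deviation payoff $0 → loss $1579.
Total loss = $195.1 + $1550.5 + $1642.6 + $1774.9 + $955.8 + $1579 = $7697.9.
In a second-price auction your bid sets only whether you win, not what you pay, so bidding your true value is weakly dominant.

$7697.9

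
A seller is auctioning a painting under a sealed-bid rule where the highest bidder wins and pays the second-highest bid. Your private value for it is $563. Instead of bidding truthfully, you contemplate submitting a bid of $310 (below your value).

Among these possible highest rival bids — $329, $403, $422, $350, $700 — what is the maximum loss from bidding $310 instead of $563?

$234

$329: truthful gives $234, deviation gives $0 → loss $234.
$403: truthful gives $160, deviation gives $0 → loss $160.
$422: truthful gives $141, deviation gives $0 → loss $141.
$350: truthful gives $213, deviation gives $0 → loss $213.
$700: same outcome either way → loss $0.
Maximum loss: $234.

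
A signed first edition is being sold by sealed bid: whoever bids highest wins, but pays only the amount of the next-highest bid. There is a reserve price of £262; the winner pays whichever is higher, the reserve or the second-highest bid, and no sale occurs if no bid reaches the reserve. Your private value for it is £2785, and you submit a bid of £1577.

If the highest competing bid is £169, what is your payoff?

£2523

Your bid £1577 is the highest and exceeds the reserve.
Price = max(second-highest bid, reserve) = max(£169, £262) = £262.
Payoff = £2785 − £262 = £2523.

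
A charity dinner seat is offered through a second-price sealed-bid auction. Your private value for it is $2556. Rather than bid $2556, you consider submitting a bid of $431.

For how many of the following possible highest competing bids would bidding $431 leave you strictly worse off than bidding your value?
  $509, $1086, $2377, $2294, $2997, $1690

The deviation hurts exactly when the highest competing bid lies strictly between $431 and $2556 — underbidding then forfeits a profitable win.
$509: inside the interval → strictly worse (loss $2047).
$1086: inside the interval → strictly worse (loss $1470).
$2377: inside the interval → strictly worse (loss $179).
$2294: inside the interval → strictly worse (loss $262).
$2997: above both → same outcome either way.
$1690: inside the interval → strictly worse (loss $866).
Count: 5.

5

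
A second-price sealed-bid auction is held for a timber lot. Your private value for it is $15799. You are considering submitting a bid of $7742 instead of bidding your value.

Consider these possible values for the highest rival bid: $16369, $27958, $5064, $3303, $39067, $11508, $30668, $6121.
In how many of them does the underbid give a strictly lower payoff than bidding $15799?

The deviation hurts exactly when the highest competing bid lies strictly between $7742 and $15799 — underbidding then forfeits a profitable win.
$16369: above both → same outcome either way.
$27958: above both → same outcome either way.
$5064: below both → same outcome either way.
$3303: below both → same outcome either way.
$39067: above both → same outcome either way.
$11508: inside the interval → strictly worse (loss $4291).
$30668: above both → same outcome either way.
$6121: below both → same outcome either way.
Count: 1.

1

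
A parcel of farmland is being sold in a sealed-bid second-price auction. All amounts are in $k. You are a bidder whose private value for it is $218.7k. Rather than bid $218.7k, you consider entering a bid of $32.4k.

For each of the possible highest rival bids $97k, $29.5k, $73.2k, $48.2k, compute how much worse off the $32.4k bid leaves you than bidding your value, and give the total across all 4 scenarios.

The deviation costs you only when the competing bid falls strictly between $32.4k and $218.7k; elsewhere both bids give the same outcome.
$97k: truthful payoff $121.7k, deviation payoff $0k → loss $121.7k.
$29.5k: outcomes coincide → loss $0k.
$73.2k: truthful payoff $145.5k, deviation payoff $0k → loss $145.5k.
$48.2k: truthful payoff $170.5k, deviation payoff $0k → loss $170.5k.
Total loss = $121.7k + $145.5k + $170.5k = $437.7k.
Because the price is fixed by the runner-up's bid, deviating from your value can only change a good outcome into a bad one — never the reverse.

$437.7k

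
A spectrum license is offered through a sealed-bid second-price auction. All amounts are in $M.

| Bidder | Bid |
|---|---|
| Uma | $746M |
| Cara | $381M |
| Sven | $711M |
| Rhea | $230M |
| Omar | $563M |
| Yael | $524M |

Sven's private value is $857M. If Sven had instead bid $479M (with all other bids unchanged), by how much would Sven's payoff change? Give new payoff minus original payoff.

The highest bid among the other bidders is $746M; Sven's bid doesn't change that.
Original bid $711M: Sven is not highest (top rival bid is $746M); payoff $0M.
Alternative bid $479M: Sven is not highest (top rival bid is $746M); payoff $0M.
Change in payoff = $0M − ($0M) = $0M.

$0M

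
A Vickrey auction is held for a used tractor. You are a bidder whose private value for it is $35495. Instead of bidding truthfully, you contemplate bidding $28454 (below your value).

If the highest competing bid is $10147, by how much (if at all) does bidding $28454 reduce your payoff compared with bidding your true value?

$0

Bidding your value $35495: you win (since $35495 > $10147) and pay $10147. Payoff $25348.
Bidding $28454: you win and pay $10147. Payoff $35495 − $10147 = $25348.
Difference = $25348 − $25348 = $0; both bids lead to the same outcome because the competing bid is below both your value and your alternative bid.
Truthful bidding weakly dominates here: raising your bid can only win items priced above your value, and lowering it can only forfeit items priced below.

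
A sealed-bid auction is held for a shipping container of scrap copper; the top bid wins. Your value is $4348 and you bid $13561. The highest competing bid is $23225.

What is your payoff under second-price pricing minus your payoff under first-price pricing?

$0

Your bid $13561 is below $23225, so you lose under either rule.
Payoff is $0 in both cases; difference = $0.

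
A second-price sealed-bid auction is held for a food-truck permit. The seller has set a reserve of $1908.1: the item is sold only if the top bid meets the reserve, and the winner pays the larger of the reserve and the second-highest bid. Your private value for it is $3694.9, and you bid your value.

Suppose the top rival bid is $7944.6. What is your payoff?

$0

Your bid $3694.9 is below the highest competing bid $7944.6, so you lose. Payoff $0.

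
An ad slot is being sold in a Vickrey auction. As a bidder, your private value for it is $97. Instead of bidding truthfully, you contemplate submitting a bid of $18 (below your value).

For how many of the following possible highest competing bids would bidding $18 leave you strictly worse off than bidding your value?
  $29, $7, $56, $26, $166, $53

4

The deviation hurts exactly when the highest competing bid lies strictly between $18 and $97 — underbidding then forfeits a profitable win.
$29: inside the interval → strictly worse (loss $68).
$7: below both → same outcome either way.
$56: inside the interval → strictly worse (loss $41).
$26: inside the interval → strictly worse (loss $71).
$166: above both → same outcome either way.
$53: inside the interval → strictly worse (loss $44).
Count: 4.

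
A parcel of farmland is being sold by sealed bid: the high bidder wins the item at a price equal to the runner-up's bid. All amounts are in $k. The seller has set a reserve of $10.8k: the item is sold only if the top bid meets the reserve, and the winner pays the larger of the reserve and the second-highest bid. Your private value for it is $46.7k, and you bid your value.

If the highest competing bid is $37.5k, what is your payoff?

Your bid $46.7k is the highest and exceeds the reserve.
Price = max(second-highest bid, reserve) = max($37.5k, $10.8k) = $37.5k.
Payoff = $46.7k − $37.5k = $9.2k.

$9.2k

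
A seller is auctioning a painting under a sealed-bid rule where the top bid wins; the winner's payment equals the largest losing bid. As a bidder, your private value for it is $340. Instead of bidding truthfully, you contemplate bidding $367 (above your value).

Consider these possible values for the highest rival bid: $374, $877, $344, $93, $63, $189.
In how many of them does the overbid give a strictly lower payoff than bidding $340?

1

The deviation hurts exactly when the highest competing bid lies strictly between $340 and $367 — overbidding then wins at a price above your value.
$374: above both → same outcome either way.
$877: above both → same outcome either way.
$344: inside the interval → strictly worse (loss $4).
$93: below both → same outcome either way.
$63: below both → same outcome either way.
$189: below both → same outcome either way.
Count: 1.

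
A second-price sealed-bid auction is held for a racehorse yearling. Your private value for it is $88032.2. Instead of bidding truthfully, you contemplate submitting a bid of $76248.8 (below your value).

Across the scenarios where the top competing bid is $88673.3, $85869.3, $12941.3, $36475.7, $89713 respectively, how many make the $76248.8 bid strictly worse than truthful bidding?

The deviation hurts exactly when the highest competing bid lies strictly between $76248.8 and $88032.2 — underbidding then forfeits a profitable win.
$88673.3: above both → same outcome either way.
$85869.3: inside the interval → strictly worse (loss $2162.9).
$12941.3: below both → same outcome either way.
$36475.7: below both → same outcome either way.
$89713: above both → same outcome either way.
Count: 1.

1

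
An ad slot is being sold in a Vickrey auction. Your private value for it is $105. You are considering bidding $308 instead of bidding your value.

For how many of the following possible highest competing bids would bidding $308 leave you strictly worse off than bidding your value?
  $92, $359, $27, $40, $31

The deviation hurts exactly when the highest competing bid lies strictly between $105 and $308 — overbidding then wins at a price above your value.
$92: below both → same outcome either way.
$359: above both → same outcome either way.
$27: below both → same outcome either way.
$40: below both → same outcome either way.
$31: below both → same outcome either way.
Count: 0.

0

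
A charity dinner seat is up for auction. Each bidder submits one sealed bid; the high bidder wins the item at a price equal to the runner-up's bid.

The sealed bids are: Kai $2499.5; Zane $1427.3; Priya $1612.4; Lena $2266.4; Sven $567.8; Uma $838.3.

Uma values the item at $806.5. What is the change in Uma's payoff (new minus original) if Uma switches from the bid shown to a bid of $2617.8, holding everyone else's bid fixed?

The highest bid among the other bidders is $2499.5; Uma's bid doesn't change that.
Original bid $838.3: Uma is not highest (top rival bid is $2499.5); payoff $0.
Alternative bid $2617.8: Uma is highest, pays the top rival bid $2499.5; payoff $806.5 − $2499.5 = −$1693.
Change in payoff = −$1693 − ($0) = −$1693.

−$1693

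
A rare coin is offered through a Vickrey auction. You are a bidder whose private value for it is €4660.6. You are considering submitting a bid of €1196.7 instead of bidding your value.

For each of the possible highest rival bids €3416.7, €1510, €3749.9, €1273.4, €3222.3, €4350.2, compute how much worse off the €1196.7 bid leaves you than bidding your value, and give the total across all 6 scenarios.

The deviation costs you only when the competing bid falls strictly between €1196.7 and €4660.6; elsewhere both bids give the same outcome.
€3416.7: truthful payoff €1243.9, deviation payoff €0 → loss €1243.9.
€1510: truthful payoff €3150.6, deviation payoff €0 → loss €3150.6.
€3749.9: truthful payoff €910.7, deviation payoff €0 → loss €910.7.
€1273.4: truthful payoff €3387.2, deviation payoff €0 → loss €3387.2.
€3222.3: truthful payoff €1438.3, deviation payoff €0 → loss €1438.3.
€4350.2: truthful payoff €310.4, deviation payoff €0 → loss €310.4.
Total loss = €1243.9 + €3150.6 + €910.7 + €3387.2 + €1438.3 + €310.4 = €10441.1.

€10441.1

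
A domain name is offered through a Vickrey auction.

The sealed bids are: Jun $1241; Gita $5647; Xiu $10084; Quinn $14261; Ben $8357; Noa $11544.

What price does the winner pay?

$11544

Highest bid: Quinn at $14261, so Quinn wins.
Second-highest bid: Noa at $11544 — that is the price the winner pays.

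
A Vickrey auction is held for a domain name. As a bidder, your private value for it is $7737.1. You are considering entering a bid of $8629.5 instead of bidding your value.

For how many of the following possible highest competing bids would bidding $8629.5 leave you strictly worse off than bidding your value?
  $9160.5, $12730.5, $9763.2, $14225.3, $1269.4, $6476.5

0

The deviation hurts exactly when the highest competing bid lies strictly between $7737.1 and $8629.5 — overbidding then wins at a price above your value.
$9160.5: above both → same outcome either way.
$12730.5: above both → same outcome either way.
$9763.2: above both → same outcome either way.
$14225.3: above both → same outcome either way.
$1269.4: below both → same outcome either way.
$6476.5: below both → same outcome either way.
Count: 0.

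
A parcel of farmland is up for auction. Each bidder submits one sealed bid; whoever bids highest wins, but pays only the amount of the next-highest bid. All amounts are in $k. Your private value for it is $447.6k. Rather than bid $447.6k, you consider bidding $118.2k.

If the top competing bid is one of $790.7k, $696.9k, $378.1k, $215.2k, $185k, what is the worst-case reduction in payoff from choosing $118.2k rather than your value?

$790.7k: same outcome either way → loss $0k.
$696.9k: same outcome either way → loss $0k.
$378.1k: truthful gives $69.5k, deviation gives $0k → loss $69.5k.
$215.2k: truthful gives $232.4k, deviation gives $0k → loss $232.4k.
$185k: truthful gives $262.6k, deviation gives $0k → loss $262.6k.
Maximum loss: $262.6k.

$262.6k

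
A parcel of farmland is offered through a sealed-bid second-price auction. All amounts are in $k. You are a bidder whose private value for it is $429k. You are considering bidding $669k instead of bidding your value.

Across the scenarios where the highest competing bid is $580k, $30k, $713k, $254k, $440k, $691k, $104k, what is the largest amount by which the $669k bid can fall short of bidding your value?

$580k: truthful gives $0k, deviation gives −$151k → loss $151k.
$30k: same outcome either way → loss $0k.
$713k: same outcome either way → loss $0k.
$254k: same outcome either way → loss $0k.
$440k: truthful gives $0k, deviation gives −$11k → loss $11k.
$691k: same outcome either way → loss $0k.
$104k: same outcome either way → loss $0k.
Maximum loss: $151k.

$151k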